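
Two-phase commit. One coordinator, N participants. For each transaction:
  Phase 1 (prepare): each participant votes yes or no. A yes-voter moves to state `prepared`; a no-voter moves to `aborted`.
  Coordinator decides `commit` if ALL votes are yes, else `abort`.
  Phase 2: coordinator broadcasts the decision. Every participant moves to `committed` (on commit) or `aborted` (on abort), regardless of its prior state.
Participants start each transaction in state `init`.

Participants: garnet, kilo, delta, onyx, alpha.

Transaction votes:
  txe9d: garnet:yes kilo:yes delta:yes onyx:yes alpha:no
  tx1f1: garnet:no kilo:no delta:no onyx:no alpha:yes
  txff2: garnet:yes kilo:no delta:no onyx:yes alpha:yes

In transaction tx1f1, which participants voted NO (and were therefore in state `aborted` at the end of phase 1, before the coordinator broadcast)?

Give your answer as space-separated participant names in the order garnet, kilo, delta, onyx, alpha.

Txn tx1f1 phase 1: garnet no -> aborted; kilo no -> aborted; delta no -> aborted; onyx no -> aborted; alpha yes -> prepared

Answer: garnet kilo delta onyx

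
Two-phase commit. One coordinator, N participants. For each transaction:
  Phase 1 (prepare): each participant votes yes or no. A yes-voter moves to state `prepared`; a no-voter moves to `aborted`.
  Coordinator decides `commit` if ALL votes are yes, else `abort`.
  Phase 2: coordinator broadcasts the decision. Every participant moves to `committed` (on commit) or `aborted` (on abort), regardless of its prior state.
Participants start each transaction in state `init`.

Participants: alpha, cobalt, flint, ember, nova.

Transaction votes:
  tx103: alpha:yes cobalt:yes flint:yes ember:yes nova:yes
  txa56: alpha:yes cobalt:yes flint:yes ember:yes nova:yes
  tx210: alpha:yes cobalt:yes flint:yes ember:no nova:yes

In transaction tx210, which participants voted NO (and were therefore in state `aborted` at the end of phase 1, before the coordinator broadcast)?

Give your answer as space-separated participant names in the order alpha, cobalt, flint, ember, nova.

Answer: ember

Derivation:
Txn tx210 phase 1: alpha yes -> prepared; cobalt yes -> prepared; flint yes -> prepared; ember no -> aborted; nova yes -> prepared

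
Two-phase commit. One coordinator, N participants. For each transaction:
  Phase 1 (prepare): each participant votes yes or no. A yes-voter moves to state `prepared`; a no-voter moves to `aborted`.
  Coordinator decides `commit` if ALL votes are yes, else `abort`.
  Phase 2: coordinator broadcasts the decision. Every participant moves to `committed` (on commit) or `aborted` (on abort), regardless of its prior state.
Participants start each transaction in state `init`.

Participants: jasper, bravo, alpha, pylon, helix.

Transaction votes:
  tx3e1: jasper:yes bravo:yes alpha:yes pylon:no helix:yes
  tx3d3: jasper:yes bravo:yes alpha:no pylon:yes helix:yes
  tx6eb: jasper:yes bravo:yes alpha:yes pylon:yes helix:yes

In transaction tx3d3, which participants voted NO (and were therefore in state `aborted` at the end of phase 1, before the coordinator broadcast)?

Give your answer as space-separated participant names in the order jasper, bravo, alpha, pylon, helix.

Answer: alpha

Derivation:
Txn tx3d3 phase 1: jasper yes -> prepared; bravo yes -> prepared; alpha no -> aborted; pylon yes -> prepared; helix yes -> prepared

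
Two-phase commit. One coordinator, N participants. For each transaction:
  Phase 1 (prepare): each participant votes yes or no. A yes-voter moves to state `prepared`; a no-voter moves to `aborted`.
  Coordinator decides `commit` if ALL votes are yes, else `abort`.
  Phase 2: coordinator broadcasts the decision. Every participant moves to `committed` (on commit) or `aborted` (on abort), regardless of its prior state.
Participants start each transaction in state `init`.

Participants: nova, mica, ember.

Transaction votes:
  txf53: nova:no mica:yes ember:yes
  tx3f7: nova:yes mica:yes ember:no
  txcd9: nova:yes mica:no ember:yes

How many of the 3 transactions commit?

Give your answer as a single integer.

txf53: no from nova -> abort (commits=0)
tx3f7: no from ember -> abort (commits=0)
txcd9: no from mica -> abort (commits=0)

Answer: 0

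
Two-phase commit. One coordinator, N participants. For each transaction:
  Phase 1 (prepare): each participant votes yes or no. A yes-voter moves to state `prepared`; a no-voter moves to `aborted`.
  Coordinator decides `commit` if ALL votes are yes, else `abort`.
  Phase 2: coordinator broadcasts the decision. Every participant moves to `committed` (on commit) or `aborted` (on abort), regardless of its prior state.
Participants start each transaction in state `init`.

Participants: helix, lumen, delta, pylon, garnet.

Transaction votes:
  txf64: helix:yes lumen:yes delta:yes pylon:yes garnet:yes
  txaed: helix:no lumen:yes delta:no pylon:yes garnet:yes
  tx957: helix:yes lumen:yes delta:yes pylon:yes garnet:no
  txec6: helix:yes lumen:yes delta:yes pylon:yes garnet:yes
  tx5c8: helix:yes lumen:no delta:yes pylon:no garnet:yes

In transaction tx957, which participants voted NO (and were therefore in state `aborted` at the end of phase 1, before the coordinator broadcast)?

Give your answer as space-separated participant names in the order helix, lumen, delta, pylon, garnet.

Answer: garnet

Derivation:
Txn tx957 phase 1: helix yes -> prepared; lumen yes -> prepared; delta yes -> prepared; pylon yes -> prepared; garnet no -> aborted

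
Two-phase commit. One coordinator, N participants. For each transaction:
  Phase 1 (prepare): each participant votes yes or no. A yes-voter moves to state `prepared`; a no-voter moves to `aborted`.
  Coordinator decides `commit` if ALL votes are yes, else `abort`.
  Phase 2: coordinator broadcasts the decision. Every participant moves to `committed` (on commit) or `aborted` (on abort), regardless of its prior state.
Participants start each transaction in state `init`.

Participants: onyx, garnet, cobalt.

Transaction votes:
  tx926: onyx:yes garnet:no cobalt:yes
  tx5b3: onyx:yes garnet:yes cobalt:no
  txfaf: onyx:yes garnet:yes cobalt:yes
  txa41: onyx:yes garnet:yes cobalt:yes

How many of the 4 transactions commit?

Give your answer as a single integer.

tx926: no from garnet -> abort (commits=0)
tx5b3: no from cobalt -> abort (commits=0)
txfaf: all yes -> commit (commits=1)
txa41: all yes -> commit (commits=2)

Answer: 2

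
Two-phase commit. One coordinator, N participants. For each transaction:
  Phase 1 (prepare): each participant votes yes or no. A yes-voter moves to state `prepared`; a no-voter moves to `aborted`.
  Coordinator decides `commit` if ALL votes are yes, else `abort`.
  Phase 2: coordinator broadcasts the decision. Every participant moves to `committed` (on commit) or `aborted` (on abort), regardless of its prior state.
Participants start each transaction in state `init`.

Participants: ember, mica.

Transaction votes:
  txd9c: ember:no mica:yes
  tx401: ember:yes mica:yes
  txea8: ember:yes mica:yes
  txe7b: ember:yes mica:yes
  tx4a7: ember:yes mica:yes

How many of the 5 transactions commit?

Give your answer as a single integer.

Answer: 4

Derivation:
txd9c: no from ember -> abort (commits=0)
tx401: all yes -> commit (commits=1)
txea8: all yes -> commit (commits=2)
txe7b: all yes -> commit (commits=3)
tx4a7: all yes -> commit (commits=4)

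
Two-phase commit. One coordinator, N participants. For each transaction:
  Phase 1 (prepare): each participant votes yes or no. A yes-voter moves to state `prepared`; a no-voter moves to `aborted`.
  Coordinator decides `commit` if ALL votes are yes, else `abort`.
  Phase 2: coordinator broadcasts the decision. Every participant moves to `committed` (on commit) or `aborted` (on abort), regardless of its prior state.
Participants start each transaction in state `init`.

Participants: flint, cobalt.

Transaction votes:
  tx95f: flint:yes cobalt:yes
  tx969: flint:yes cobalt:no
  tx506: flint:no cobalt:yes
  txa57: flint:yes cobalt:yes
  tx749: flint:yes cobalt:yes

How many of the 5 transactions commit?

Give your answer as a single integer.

Answer: 3

Derivation:
tx95f: all yes -> commit (commits=1)
tx969: no from cobalt -> abort (commits=1)
tx506: no from flint -> abort (commits=1)
txa57: all yes -> commit (commits=2)
tx749: all yes -> commit (commits=3)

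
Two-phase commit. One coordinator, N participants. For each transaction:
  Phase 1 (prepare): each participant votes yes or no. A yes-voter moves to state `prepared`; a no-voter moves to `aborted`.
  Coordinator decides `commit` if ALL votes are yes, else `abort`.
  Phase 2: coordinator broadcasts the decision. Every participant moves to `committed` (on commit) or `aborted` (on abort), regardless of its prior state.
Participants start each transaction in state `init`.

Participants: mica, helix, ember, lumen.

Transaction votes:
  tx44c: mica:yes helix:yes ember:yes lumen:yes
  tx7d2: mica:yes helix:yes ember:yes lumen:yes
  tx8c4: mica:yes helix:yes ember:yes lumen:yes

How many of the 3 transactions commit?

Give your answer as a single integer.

Answer: 3

Derivation:
tx44c: all yes -> commit (commits=1)
tx7d2: all yes -> commit (commits=2)
tx8c4: all yes -> commit (commits=3)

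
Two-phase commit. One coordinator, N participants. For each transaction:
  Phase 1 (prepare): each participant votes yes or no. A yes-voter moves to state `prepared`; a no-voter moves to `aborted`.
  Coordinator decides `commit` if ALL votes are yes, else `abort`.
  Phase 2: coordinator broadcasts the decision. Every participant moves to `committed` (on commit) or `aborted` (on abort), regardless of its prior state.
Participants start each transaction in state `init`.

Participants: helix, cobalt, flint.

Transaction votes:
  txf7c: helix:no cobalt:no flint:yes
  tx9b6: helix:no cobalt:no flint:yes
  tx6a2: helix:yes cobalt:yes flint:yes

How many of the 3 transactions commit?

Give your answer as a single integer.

Answer: 1

Derivation:
txf7c: no from helix, cobalt -> abort (commits=0)
tx9b6: no from helix, cobalt -> abort (commits=0)
tx6a2: all yes -> commit (commits=1)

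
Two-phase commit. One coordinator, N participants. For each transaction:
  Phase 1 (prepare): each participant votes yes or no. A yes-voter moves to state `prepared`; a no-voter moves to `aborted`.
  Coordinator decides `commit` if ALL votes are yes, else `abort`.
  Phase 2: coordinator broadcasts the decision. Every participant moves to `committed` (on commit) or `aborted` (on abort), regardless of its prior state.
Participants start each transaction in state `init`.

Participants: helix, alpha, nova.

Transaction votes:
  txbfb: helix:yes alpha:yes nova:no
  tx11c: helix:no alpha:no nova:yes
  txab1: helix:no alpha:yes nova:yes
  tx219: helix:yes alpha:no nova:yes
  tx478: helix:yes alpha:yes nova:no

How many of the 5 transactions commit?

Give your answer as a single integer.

txbfb: no from nova -> abort (commits=0)
tx11c: no from helix, alpha -> abort (commits=0)
txab1: no from helix -> abort (commits=0)
tx219: no from alpha -> abort (commits=0)
tx478: no from nova -> abort (commits=0)

Answer: 0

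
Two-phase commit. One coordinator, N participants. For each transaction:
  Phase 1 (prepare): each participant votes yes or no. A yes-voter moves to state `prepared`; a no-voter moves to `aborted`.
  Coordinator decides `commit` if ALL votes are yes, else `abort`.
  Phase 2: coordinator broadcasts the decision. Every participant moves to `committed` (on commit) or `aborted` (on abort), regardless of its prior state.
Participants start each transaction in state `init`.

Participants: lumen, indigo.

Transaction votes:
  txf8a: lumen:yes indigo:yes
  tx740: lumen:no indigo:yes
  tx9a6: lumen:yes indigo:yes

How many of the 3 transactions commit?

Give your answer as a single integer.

txf8a: all yes -> commit (commits=1)
tx740: no from lumen -> abort (commits=1)
tx9a6: all yes -> commit (commits=2)

Answer: 2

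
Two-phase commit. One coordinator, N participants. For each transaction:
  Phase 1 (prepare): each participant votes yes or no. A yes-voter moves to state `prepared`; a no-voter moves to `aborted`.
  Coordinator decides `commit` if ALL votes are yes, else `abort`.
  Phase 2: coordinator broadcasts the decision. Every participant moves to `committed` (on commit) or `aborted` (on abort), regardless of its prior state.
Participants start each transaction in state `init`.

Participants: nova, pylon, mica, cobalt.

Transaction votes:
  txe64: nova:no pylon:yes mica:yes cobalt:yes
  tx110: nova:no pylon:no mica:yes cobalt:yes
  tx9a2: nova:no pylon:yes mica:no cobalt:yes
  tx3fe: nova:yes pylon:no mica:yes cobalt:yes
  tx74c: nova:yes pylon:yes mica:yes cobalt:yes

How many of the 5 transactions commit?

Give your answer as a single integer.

txe64: no from nova -> abort (commits=0)
tx110: no from nova, pylon -> abort (commits=0)
tx9a2: no from nova, mica -> abort (commits=0)
tx3fe: no from pylon -> abort (commits=0)
tx74c: all yes -> commit (commits=1)

Answer: 1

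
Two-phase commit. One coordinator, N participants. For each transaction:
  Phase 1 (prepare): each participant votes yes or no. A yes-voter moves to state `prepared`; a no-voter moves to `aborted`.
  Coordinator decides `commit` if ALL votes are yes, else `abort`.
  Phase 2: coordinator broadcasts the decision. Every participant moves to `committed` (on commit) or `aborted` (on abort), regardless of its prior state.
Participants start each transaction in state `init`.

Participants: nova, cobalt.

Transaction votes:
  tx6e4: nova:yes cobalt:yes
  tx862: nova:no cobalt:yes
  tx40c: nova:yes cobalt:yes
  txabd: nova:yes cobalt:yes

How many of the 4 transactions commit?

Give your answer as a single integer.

Answer: 3

Derivation:
tx6e4: all yes -> commit (commits=1)
tx862: no from nova -> abort (commits=1)
tx40c: all yes -> commit (commits=2)
txabd: all yes -> commit (commits=3)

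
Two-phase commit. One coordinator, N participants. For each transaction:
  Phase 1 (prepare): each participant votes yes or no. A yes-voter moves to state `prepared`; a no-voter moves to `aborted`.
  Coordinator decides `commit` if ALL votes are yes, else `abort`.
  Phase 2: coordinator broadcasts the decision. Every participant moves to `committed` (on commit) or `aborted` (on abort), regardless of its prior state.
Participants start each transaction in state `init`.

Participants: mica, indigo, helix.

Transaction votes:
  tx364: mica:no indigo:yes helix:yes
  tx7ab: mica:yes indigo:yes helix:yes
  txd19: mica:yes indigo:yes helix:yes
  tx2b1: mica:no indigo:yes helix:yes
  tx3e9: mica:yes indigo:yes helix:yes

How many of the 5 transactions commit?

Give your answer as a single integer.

Answer: 3

Derivation:
tx364: no from mica -> abort (commits=0)
tx7ab: all yes -> commit (commits=1)
txd19: all yes -> commit (commits=2)
tx2b1: no from mica -> abort (commits=2)
tx3e9: all yes -> commit (commits=3)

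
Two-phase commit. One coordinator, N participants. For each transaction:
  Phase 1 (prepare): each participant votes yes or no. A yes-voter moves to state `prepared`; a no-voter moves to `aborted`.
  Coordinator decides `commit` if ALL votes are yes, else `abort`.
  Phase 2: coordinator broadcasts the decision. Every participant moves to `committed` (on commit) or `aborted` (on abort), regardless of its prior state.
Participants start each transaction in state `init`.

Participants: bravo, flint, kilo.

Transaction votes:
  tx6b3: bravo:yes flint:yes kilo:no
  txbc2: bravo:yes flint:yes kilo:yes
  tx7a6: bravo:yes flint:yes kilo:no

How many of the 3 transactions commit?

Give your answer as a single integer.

tx6b3: no from kilo -> abort (commits=0)
txbc2: all yes -> commit (commits=1)
tx7a6: no from kilo -> abort (commits=1)

Answer: 1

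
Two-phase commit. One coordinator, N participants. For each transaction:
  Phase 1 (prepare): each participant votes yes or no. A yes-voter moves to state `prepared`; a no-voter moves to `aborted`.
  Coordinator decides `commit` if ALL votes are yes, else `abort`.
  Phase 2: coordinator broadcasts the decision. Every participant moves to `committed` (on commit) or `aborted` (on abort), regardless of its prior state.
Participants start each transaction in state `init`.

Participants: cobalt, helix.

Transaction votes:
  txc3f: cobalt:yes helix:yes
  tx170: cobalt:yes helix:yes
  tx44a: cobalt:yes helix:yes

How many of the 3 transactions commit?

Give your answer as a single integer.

Answer: 3

Derivation:
txc3f: all yes -> commit (commits=1)
tx170: all yes -> commit (commits=2)
tx44a: all yes -> commit (commits=3)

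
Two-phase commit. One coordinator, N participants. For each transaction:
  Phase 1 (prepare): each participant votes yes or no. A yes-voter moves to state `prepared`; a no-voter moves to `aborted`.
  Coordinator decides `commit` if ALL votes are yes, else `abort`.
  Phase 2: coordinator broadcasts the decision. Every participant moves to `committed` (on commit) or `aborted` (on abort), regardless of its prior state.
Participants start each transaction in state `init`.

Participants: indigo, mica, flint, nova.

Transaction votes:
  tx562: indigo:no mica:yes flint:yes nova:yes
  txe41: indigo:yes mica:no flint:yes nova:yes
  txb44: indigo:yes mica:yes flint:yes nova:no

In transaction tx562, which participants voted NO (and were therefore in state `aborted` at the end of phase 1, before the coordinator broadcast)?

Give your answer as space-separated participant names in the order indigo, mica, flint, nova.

Txn tx562 phase 1: indigo no -> aborted; mica yes -> prepared; flint yes -> prepared; nova yes -> prepared

Answer: indigo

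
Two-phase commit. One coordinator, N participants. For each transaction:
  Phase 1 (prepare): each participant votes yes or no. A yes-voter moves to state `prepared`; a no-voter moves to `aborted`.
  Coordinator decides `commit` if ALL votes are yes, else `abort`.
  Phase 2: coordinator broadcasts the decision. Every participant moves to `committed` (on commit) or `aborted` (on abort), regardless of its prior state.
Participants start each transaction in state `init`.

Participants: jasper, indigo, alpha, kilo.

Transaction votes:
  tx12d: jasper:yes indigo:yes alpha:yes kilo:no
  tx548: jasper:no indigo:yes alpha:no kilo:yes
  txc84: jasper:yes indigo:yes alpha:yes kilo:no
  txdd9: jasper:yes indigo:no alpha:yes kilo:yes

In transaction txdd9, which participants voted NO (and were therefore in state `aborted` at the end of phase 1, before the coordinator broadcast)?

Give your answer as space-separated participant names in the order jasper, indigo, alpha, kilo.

Txn txdd9 phase 1: jasper yes -> prepared; indigo no -> aborted; alpha yes -> prepared; kilo yes -> prepared

Answer: indigo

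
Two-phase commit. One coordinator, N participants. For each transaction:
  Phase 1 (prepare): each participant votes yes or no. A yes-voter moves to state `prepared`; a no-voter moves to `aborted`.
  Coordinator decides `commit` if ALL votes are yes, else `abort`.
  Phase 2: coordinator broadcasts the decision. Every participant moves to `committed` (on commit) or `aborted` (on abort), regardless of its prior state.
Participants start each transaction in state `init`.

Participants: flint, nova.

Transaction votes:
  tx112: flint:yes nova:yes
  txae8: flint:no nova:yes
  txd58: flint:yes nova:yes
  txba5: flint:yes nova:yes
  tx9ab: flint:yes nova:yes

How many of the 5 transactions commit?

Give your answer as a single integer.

tx112: all yes -> commit (commits=1)
txae8: no from flint -> abort (commits=1)
txd58: all yes -> commit (commits=2)
txba5: all yes -> commit (commits=3)
tx9ab: all yes -> commit (commits=4)

Answer: 4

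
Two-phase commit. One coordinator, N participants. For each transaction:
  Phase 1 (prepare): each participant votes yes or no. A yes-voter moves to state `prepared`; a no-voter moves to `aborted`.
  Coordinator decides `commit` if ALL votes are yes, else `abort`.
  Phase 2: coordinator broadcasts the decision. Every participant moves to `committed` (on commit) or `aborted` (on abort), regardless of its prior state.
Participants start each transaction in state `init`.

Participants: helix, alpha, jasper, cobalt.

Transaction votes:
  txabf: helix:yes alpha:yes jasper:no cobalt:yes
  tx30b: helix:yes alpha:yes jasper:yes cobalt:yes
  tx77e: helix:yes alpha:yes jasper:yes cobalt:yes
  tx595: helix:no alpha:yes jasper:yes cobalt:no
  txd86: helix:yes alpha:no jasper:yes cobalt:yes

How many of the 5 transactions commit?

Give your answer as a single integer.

txabf: no from jasper -> abort (commits=0)
tx30b: all yes -> commit (commits=1)
tx77e: all yes -> commit (commits=2)
tx595: no from helix, cobalt -> abort (commits=2)
txd86: no from alpha -> abort (commits=2)

Answer: 2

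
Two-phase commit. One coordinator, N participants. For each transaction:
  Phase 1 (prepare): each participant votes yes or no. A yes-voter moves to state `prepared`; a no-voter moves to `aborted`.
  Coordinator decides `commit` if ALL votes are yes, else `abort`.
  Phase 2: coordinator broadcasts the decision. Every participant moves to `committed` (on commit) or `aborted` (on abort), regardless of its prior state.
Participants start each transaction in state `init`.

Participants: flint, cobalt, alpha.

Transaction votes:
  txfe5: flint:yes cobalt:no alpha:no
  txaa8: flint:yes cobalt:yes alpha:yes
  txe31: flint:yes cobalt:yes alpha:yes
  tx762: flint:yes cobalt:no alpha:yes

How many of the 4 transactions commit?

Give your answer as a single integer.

Answer: 2

Derivation:
txfe5: no from cobalt, alpha -> abort (commits=0)
txaa8: all yes -> commit (commits=1)
txe31: all yes -> commit (commits=2)
tx762: no from cobalt -> abort (commits=2)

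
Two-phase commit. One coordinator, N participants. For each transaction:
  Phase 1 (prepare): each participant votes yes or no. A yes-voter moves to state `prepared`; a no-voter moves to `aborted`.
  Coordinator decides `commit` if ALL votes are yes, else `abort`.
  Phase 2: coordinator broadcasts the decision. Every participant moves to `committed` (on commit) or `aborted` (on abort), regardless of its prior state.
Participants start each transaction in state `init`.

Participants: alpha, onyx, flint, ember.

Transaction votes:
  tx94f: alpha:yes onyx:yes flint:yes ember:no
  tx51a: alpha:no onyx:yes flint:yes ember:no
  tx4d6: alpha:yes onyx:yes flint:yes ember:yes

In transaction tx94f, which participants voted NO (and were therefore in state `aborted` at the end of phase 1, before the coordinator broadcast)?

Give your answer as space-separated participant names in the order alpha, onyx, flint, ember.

Txn tx94f phase 1: alpha yes -> prepared; onyx yes -> prepared; flint yes -> prepared; ember no -> aborted

Answer: ember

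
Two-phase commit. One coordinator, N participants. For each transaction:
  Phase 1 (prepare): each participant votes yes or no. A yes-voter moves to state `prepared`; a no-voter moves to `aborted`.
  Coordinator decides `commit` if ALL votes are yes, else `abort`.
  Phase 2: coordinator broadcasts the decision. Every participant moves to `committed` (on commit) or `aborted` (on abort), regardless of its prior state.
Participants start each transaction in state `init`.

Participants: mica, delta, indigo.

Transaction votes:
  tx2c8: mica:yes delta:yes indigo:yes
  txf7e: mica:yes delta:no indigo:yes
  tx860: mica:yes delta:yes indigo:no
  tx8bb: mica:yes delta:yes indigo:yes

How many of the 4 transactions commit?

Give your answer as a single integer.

Answer: 2

Derivation:
tx2c8: all yes -> commit (commits=1)
txf7e: no from delta -> abort (commits=1)
tx860: no from indigo -> abort (commits=1)
tx8bb: all yes -> commit (commits=2)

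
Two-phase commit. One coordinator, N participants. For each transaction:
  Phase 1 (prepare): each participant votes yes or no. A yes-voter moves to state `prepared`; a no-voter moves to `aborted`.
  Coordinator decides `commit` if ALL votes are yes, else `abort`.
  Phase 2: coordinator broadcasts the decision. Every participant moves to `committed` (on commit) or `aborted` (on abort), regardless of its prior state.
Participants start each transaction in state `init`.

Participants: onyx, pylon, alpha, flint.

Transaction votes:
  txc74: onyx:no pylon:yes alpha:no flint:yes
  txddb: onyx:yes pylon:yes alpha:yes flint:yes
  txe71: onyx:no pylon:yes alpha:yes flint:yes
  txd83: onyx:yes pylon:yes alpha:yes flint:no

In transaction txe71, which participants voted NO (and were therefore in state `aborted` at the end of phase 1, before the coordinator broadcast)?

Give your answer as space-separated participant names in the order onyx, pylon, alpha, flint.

Answer: onyx

Derivation:
Txn txe71 phase 1: onyx no -> aborted; pylon yes -> prepared; alpha yes -> prepared; flint yes -> prepared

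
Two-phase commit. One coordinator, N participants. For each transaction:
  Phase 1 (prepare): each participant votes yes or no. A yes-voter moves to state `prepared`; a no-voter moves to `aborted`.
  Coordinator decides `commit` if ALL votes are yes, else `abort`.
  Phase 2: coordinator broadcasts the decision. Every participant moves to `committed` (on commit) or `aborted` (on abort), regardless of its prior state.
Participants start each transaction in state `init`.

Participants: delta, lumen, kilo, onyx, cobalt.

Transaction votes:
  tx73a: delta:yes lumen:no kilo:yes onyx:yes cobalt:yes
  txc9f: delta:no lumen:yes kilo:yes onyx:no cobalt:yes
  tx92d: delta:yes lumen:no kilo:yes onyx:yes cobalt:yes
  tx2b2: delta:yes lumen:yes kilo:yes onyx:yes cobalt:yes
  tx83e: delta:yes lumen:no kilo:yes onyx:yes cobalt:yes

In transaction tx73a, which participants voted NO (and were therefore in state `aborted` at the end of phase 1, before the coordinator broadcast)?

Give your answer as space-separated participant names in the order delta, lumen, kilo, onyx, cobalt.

Txn tx73a phase 1: delta yes -> prepared; lumen no -> aborted; kilo yes -> prepared; onyx yes -> prepared; cobalt yes -> prepared

Answer: lumen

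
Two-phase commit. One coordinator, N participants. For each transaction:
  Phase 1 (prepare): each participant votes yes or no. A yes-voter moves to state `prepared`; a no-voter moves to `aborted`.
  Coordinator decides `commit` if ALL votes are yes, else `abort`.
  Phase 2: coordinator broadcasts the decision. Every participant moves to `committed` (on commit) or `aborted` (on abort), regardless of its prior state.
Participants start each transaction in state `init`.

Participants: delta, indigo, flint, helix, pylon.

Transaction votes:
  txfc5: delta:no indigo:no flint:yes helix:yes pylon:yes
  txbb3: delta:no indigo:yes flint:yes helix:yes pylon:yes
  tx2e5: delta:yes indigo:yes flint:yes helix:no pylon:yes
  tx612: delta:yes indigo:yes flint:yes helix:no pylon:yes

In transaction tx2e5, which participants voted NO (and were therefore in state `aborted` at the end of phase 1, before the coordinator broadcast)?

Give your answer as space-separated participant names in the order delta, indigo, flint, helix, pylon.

Txn tx2e5 phase 1: delta yes -> prepared; indigo yes -> prepared; flint yes -> prepared; helix no -> aborted; pylon yes -> prepared

Answer: helix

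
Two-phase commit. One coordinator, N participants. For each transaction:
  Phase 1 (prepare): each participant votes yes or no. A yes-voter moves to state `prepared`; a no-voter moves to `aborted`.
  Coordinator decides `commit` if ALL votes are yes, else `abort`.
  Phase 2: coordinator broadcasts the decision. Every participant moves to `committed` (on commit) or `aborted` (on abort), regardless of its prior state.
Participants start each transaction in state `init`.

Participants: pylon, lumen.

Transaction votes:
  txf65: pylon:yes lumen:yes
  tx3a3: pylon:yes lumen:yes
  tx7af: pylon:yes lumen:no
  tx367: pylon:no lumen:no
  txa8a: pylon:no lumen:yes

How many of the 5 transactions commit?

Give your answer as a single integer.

txf65: all yes -> commit (commits=1)
tx3a3: all yes -> commit (commits=2)
tx7af: no from lumen -> abort (commits=2)
tx367: no from pylon, lumen -> abort (commits=2)
txa8a: no from pylon -> abort (commits=2)

Answer: 2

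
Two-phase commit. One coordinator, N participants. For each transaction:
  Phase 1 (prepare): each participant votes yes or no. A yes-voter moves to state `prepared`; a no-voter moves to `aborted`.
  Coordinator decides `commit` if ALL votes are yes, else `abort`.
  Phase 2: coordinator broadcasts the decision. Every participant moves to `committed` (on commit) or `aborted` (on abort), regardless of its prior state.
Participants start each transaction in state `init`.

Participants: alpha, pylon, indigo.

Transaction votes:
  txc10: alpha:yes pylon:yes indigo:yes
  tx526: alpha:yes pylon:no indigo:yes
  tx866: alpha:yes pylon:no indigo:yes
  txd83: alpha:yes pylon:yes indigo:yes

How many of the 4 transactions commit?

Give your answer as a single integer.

txc10: all yes -> commit (commits=1)
tx526: no from pylon -> abort (commits=1)
tx866: no from pylon -> abort (commits=1)
txd83: all yes -> commit (commits=2)

Answer: 2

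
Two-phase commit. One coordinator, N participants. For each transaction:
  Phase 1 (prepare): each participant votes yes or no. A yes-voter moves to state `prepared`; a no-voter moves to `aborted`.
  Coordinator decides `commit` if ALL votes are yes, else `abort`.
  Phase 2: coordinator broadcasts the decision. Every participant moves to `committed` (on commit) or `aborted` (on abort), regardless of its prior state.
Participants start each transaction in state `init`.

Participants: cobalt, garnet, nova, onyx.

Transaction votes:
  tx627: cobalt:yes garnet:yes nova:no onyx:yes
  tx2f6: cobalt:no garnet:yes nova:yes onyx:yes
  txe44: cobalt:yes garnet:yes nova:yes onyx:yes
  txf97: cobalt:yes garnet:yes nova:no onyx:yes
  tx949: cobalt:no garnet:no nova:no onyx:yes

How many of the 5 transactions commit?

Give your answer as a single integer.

Answer: 1

Derivation:
tx627: no from nova -> abort (commits=0)
tx2f6: no from cobalt -> abort (commits=0)
txe44: all yes -> commit (commits=1)
txf97: no from nova -> abort (commits=1)
tx949: no from cobalt, garnet, nova -> abort (commits=1)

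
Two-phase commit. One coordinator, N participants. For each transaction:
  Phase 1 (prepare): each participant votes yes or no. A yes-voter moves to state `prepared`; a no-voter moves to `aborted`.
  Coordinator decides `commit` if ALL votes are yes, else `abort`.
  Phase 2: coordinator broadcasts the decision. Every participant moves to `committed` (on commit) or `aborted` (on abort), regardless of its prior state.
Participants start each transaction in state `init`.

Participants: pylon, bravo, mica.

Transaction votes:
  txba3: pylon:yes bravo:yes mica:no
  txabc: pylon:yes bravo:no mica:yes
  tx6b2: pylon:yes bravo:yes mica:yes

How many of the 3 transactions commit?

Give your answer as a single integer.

Answer: 1

Derivation:
txba3: no from mica -> abort (commits=0)
txabc: no from bravo -> abort (commits=0)
tx6b2: all yes -> commit (commits=1)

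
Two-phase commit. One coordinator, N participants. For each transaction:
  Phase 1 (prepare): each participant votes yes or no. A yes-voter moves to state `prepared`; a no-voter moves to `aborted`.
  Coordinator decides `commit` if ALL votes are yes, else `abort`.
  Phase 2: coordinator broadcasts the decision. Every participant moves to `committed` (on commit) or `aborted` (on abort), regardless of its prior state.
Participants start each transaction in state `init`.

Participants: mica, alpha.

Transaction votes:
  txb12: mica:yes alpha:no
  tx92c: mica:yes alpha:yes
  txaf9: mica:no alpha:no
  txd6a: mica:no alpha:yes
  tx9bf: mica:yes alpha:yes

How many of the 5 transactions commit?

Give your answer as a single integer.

Answer: 2

Derivation:
txb12: no from alpha -> abort (commits=0)
tx92c: all yes -> commit (commits=1)
txaf9: no from mica, alpha -> abort (commits=1)
txd6a: no from mica -> abort (commits=1)
tx9bf: all yes -> commit (commits=2)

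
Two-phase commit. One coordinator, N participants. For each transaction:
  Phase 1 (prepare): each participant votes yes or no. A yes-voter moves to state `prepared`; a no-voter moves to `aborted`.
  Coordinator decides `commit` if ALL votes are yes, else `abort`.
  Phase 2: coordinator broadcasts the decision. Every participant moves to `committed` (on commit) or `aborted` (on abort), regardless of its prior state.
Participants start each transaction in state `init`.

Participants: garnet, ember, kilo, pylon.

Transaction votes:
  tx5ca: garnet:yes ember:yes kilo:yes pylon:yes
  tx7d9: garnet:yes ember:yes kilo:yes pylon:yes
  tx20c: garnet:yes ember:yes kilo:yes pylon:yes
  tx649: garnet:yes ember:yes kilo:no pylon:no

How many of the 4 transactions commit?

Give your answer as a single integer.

tx5ca: all yes -> commit (commits=1)
tx7d9: all yes -> commit (commits=2)
tx20c: all yes -> commit (commits=3)
tx649: no from kilo, pylon -> abort (commits=3)

Answer: 3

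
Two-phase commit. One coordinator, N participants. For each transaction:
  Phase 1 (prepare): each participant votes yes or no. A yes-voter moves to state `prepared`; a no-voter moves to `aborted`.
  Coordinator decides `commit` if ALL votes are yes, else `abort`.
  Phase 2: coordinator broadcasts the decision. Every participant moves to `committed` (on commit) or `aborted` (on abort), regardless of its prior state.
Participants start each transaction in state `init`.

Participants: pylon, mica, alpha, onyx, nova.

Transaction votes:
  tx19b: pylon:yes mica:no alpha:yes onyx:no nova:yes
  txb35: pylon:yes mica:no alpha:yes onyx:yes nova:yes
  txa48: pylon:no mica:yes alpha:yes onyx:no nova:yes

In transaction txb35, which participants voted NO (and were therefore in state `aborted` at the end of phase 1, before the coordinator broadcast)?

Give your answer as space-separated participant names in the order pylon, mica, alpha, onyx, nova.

Answer: mica

Derivation:
Txn txb35 phase 1: pylon yes -> prepared; mica no -> aborted; alpha yes -> prepared; onyx yes -> prepared; nova yes -> prepared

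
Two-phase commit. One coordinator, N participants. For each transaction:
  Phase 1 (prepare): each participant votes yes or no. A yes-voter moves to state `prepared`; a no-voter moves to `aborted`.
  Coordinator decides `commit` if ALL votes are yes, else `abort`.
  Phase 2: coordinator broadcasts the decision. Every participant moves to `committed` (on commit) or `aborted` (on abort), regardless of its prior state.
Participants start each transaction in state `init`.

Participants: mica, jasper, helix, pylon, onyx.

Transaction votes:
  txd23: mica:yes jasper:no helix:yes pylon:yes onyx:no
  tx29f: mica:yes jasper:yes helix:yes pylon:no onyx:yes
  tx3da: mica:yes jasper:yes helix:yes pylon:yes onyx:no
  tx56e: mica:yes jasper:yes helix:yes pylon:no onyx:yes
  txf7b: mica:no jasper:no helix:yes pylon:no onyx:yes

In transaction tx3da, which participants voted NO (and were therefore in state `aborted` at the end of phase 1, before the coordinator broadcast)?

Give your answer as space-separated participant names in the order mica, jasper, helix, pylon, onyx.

Txn tx3da phase 1: mica yes -> prepared; jasper yes -> prepared; helix yes -> prepared; pylon yes -> prepared; onyx no -> aborted

Answer: onyx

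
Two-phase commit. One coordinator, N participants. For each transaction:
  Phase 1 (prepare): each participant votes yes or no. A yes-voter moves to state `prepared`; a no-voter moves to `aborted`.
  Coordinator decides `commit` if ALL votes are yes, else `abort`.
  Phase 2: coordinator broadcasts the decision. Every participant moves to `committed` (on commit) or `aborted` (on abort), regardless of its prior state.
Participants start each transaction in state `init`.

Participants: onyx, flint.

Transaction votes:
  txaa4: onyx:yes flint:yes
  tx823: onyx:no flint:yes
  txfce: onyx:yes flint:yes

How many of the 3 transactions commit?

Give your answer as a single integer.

txaa4: all yes -> commit (commits=1)
tx823: no from onyx -> abort (commits=1)
txfce: all yes -> commit (commits=2)

Answer: 2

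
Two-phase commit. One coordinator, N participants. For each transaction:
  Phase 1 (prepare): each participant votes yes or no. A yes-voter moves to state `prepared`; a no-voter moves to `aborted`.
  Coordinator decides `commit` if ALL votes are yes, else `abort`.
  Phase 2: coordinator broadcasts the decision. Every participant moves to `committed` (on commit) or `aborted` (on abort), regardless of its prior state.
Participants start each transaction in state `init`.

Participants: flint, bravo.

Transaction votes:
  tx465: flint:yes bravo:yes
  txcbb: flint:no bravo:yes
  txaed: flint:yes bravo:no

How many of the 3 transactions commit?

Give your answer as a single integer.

Answer: 1

Derivation:
tx465: all yes -> commit (commits=1)
txcbb: no from flint -> abort (commits=1)
txaed: no from bravo -> abort (commits=1)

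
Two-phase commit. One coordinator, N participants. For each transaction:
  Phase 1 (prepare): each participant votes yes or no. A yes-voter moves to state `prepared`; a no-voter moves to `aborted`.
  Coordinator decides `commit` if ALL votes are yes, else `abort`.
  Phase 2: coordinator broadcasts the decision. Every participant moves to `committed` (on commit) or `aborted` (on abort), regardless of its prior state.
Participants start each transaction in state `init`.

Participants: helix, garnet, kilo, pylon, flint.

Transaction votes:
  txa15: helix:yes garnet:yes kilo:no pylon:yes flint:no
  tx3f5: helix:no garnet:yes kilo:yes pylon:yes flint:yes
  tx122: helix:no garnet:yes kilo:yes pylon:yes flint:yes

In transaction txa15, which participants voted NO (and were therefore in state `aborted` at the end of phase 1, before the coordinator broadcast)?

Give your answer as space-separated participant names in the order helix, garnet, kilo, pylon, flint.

Txn txa15 phase 1: helix yes -> prepared; garnet yes -> prepared; kilo no -> aborted; pylon yes -> prepared; flint no -> aborted

Answer: kilo flint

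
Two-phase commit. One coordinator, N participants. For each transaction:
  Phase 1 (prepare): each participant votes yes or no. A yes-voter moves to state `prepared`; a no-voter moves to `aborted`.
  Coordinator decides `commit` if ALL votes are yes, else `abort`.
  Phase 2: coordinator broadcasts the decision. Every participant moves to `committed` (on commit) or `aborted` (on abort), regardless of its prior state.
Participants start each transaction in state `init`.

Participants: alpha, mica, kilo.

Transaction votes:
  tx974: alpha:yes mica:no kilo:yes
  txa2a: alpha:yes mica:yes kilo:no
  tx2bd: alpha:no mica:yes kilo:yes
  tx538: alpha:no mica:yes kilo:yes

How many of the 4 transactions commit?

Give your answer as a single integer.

tx974: no from mica -> abort (commits=0)
txa2a: no from kilo -> abort (commits=0)
tx2bd: no from alpha -> abort (commits=0)
tx538: no from alpha -> abort (commits=0)

Answer: 0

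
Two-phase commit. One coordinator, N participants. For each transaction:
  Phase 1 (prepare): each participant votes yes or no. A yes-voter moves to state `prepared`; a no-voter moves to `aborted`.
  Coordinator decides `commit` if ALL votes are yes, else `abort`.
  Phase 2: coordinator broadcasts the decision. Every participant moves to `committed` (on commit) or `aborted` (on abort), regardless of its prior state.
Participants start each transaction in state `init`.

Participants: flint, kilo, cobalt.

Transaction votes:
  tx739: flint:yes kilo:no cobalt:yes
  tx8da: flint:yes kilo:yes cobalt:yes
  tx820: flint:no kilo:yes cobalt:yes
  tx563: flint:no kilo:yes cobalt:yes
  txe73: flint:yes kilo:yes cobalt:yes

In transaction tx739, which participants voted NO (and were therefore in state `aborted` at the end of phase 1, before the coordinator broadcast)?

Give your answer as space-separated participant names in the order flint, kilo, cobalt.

Answer: kilo

Derivation:
Txn tx739 phase 1: flint yes -> prepared; kilo no -> aborted; cobalt yes -> prepared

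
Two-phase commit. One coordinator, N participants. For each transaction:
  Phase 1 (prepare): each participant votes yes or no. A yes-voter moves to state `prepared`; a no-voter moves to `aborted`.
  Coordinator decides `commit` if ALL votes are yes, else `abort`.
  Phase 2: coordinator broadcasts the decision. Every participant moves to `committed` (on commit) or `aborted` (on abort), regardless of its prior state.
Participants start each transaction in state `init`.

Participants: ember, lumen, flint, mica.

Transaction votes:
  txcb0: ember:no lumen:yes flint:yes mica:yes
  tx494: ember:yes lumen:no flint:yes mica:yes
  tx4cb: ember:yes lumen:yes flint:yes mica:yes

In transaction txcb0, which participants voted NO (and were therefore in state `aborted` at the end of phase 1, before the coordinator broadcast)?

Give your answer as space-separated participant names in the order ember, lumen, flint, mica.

Answer: ember

Derivation:
Txn txcb0 phase 1: ember no -> aborted; lumen yes -> prepared; flint yes -> prepared; mica yes -> prepared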